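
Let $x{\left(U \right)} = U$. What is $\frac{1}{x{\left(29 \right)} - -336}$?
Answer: $\frac{1}{365} \approx 0.0027397$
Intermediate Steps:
$\frac{1}{x{\left(29 \right)} - -336} = \frac{1}{29 - -336} = \frac{1}{29 + 336} = \frac{1}{365}$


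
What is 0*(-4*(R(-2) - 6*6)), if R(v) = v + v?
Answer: 0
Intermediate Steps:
R(v) = 2*v
0*(-4*(R(-2) - 6*6)) = 0*(-4*(2*(-2) - 6*6)) = 0*(-4*(-4 - 36)) = 0*(-4*(-40)) = 0*160 = 0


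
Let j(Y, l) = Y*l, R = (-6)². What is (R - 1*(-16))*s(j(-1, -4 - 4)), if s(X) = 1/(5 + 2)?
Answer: 52/7 ≈ 7.4286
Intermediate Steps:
R = 36
s(X) = ⅐ (s(X) = 1/7 = ⅐)
(R - 1*(-16))*s(j(-1, -4 - 4)) = (36 - 1*(-16))*(⅐) = (36 + 16)*(⅐) = 52*(⅐) = 52/7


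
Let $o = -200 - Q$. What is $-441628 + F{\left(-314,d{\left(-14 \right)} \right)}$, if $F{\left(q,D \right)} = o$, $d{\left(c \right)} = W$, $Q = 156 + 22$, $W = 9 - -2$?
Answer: $-442006$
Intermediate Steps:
$W = 11$ ($W = 9 + 2 = 11$)
$Q = 178$
$d{\left(c \right)} = 11$
$o = -378$ ($o = -200 - 178 = -378$)
$F{\left(q,D \right)} = -378$
$-441628 + F{\left(-314,d{\left(-14 \right)} \right)} = -441628 - 378 = -442006$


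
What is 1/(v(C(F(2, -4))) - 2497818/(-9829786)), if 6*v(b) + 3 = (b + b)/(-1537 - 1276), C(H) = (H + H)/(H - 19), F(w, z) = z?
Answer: -855191382/210320773 ≈ -4.0661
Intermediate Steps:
C(H) = 2*H/(-19 + H) (C(H) = (2*H)/(-19 + H) = 2*H/(-19 + H))
v(b) = -½ - b/8439 (v(b) = -½ + ((b + b)/(-1537 - 1276))/6 = -½ + ((2*b)/(-2813))/6 = -½ + ((2*b)*(-1/2813))/6 = -½ + (-2*b/2813)/6 = -½ - b/8439)
1/(v(C(F(2, -4))) - 2497818/(-9829786)) = 1/((-½ - 2*(-4)/(8439*(-19 - 4))) - 2497818/(-9829786)) = 1/((-½ - 2*(-4)/(8439*(-23))) - 2497818*(-1/9829786)) = 1/((-½ - 2*(-4)*(-1)/(8439*23)) + 1248909/4914893) = 1/((-½ - 1/8439*8/23) + 1248909/4914893) = 1/((-½ - 8/194097) + 1248909/4914893) = 1/(-194113/388194 + 1248909/4914893) = 1/(-210320773/855191382) = -855191382/210320773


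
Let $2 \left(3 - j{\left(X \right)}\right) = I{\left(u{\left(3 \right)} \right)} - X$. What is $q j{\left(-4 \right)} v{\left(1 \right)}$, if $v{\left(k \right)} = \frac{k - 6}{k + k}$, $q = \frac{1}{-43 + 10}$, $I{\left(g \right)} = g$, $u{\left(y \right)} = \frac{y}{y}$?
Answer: $\frac{5}{132} \approx 0.037879$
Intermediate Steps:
$u{\left(y \right)} = 1$
$q = - \frac{1}{33}$ ($q = \frac{1}{-33} = - \frac{1}{33} \approx -0.030303$)
$v{\left(k \right)} = \frac{-6 + k}{2 k}$
$j{\left(X \right)} = \frac{5}{2} + \frac{X}{2}$ ($j{\left(X \right)} = 3 - \frac{1 - X}{2} = 3 + \left(- \frac{1}{2} + \frac{X}{2}\right) = \frac{5}{2} + \frac{X}{2}$)
$q j{\left(-4 \right)} v{\left(1 \right)} = - \frac{\frac{5}{2} + \frac{1}{2} \left(-4\right)}{33} \frac{-6 + 1}{2 \cdot 1} = - \frac{\frac{5}{2} - 2}{33} \cdot \frac{1}{2} \cdot 1 \left(-5\right) = \left(- \frac{1}{33}\right) \frac{1}{2} \left(- \frac{5}{2}\right) = \left(- \frac{1}{66}\right) \left(- \frac{5}{2}\right) = \frac{5}{132}$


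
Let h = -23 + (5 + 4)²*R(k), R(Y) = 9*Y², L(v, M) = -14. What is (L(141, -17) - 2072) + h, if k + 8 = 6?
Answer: 807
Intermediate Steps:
k = -2 (k = -8 + 6 = -2)
h = 2893 (h = -23 + (5 + 4)²*(9*(-2)²) = -23 + 9²*(9*4) = -23 + 81*36 = -23 + 2916 = 2893)
(L(141, -17) - 2072) + h = (-14 - 2072) + 2893 = -2086 + 2893 = 807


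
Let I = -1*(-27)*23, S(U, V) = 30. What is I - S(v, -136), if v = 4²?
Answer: 591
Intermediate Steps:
v = 16
I = 621 (I = 27*23 = 621)
I - S(v, -136) = 621 - 1*30 = 621 - 30 = 591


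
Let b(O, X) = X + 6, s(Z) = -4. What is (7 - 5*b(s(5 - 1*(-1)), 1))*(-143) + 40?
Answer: 4044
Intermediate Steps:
b(O, X) = 6 + X
(7 - 5*b(s(5 - 1*(-1)), 1))*(-143) + 40 = (7 - 5*(6 + 1))*(-143) + 40 = (7 - 5*7)*(-143) + 40 = (7 - 35)*(-143) + 40 = -28*(-143) + 40 = 4004 + 40 = 4044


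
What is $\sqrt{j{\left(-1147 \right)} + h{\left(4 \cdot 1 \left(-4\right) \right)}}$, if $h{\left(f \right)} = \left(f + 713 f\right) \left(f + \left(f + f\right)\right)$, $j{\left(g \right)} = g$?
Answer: $\sqrt{547205} \approx 739.73$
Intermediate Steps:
$h{\left(f \right)} = 2142 f^{2}$ ($h{\left(f \right)} = 714 f \left(f + 2 f\right) = 714 f 3 f = 2142 f^{2}$)
$\sqrt{j{\left(-1147 \right)} + h{\left(4 \cdot 1 \left(-4\right) \right)}} = \sqrt{-1147 + 2142 \left(4 \cdot 1 \left(-4\right)\right)^{2}} = \sqrt{-1147 + 2142 \left(4 \left(-4\right)\right)^{2}} = \sqrt{-1147 + 2142 \left(-16\right)^{2}} = \sqrt{-1147 + 2142 \cdot 256} = \sqrt{-1147 + 548352} = \sqrt{547205}$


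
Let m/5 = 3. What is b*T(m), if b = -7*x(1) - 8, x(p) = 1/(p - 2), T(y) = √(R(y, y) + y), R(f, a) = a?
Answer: -√30 ≈ -5.4772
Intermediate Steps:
m = 15 (m = 5*3 = 15)
T(y) = √2*√y (T(y) = √(y + y) = √(2*y) = √2*√y)
x(p) = 1/(-2 + p)
b = -1 (b = -7/(-2 + 1) - 8 = -7/(-1) - 8 = -7*(-1) - 8 = 7 - 8 = -1)
b*T(m) = -√2*√15 = -√30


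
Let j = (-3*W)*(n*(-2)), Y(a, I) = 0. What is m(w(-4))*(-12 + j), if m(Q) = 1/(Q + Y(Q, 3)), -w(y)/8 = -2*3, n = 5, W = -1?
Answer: -7/8 ≈ -0.87500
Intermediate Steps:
w(y) = 48 (w(y) = -(-16)*3 = -8*(-6) = 48)
m(Q) = 1/Q (m(Q) = 1/(Q + 0) = 1/Q)
j = -30 (j = (-3*(-1))*(5*(-2)) = 3*(-10) = -30)
m(w(-4))*(-12 + j) = (-12 - 30)/48 = (1/48)*(-42) = -7/8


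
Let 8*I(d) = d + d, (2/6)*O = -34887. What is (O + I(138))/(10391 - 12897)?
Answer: 209253/5012 ≈ 41.750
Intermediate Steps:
O = -104661 (O = 3*(-34887) = -104661)
I(d) = d/4 (I(d) = (d + d)/8 = (2*d)/8 = d/4)
(O + I(138))/(10391 - 12897) = (-104661 + (1/4)*138)/(10391 - 12897) = (-104661 + 69/2)/(-2506) = -209253/2*(-1/2506) = 209253/5012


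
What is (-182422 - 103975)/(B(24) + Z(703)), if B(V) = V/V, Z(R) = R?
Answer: -286397/704 ≈ -406.81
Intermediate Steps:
B(V) = 1
(-182422 - 103975)/(B(24) + Z(703)) = (-182422 - 103975)/(1 + 703) = -286397/704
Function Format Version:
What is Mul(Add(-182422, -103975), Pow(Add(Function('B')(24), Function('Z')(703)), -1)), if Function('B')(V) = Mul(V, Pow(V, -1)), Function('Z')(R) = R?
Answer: Rational(-286397, 704) ≈ -406.81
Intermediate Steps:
Function('B')(V) = 1
Mul(Add(-182422, -103975), Pow(Add(Function('B')(24), Function('Z')(703)), -1)) = Mul(Add(-182422, -103975), Pow(Add(1, 703), -1)) = Mul(-286397, Pow(704, -1)) = Mul(-286397, Rational(1, 704)) = Rational(-286397, 704)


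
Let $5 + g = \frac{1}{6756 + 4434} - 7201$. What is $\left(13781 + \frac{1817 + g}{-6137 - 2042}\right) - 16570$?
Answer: $- \frac{255197371981}{91523010} \approx -2788.3$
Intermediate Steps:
$g = - \frac{80635139}{11190}$ ($g = -5 - \left(7201 - \frac{1}{6756 + 4434}\right) = -5 - \left(7201 - \frac{1}{11190}\right) = -5 + \left(\frac{1}{11190} - 7201\right) = -5 - \frac{80579189}{11190} = - \frac{80635139}{11190} \approx -7206.0$)
$\left(13781 + \frac{1817 + g}{-6137 - 2042}\right) - 16570 = \left(13781 + \frac{1817 - \frac{80635139}{11190}}{-6137 - 2042}\right) - 16570 = \left(13781 - \frac{60302909}{11190 \left(-8179\right)}\right) - 16570 = \left(13781 - - \frac{60302909}{91523010}\right) - 16570 = \left(13781 + \frac{60302909}{91523010}\right) - 16570 = \frac{1261338903719}{91523010} - 16570 = - \frac{255197371981}{91523010}$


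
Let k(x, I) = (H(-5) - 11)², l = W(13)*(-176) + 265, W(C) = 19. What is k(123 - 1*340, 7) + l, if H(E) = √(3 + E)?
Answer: -3079 + (11 - I*√2)² ≈ -2960.0 - 31.113*I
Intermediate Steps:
l = -3079 (l = 19*(-176) + 265 = -3344 + 265 = -3079)
k(x, I) = (-11 + I*√2)² (k(x, I) = (√(3 - 5) - 11)² = (√(-2) - 11)² = (I*√2 - 11)² = (-11 + I*√2)²)
k(123 - 1*340, 7) + l = (11 - I*√2)² - 3079 = -3079 + (11 - I*√2)²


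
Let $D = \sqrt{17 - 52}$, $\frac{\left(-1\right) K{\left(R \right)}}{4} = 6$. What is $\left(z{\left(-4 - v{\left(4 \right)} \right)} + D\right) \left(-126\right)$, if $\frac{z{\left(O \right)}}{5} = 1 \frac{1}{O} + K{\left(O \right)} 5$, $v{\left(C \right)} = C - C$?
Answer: $\frac{151515}{2} - 126 i \sqrt{35} \approx 75758.0 - 745.43 i$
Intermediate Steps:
$K{\left(R \right)} = -24$ ($K{\left(R \right)} = \left(-4\right) 6 = -24$)
$v{\left(C \right)} = 0$
$z{\left(O \right)} = -600 + \frac{5}{O}$ ($z{\left(O \right)} = 5 \left(1 \frac{1}{O} - 120\right) = 5 \left(\frac{1}{O} - 120\right) = 5 \left(-120 + \frac{1}{O}\right) = -600 + \frac{5}{O}$)
$D = i \sqrt{35}$ ($D = \sqrt{-35} = i \sqrt{35} \approx 5.9161 i$)
$\left(z{\left(-4 - v{\left(4 \right)} \right)} + D\right) \left(-126\right) = \left(\left(-600 + \frac{5}{-4 - 0}\right) + i \sqrt{35}\right) \left(-126\right) = \left(\left(-600 + \frac{5}{-4 + 0}\right) + i \sqrt{35}\right) \left(-126\right) = \left(\left(-600 + \frac{5}{-4}\right) + i \sqrt{35}\right) \left(-126\right) = \left(\left(-600 + 5 \left(- \frac{1}{4}\right)\right) + i \sqrt{35}\right) \left(-126\right) = \left(\left(-600 - \frac{5}{4}\right) + i \sqrt{35}\right) \left(-126\right) = \left(- \frac{2405}{4} + i \sqrt{35}\right) \left(-126\right) = \frac{151515}{2} - 126 i \sqrt{35}$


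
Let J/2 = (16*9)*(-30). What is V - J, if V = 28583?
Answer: 37223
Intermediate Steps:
J = -8640 (J = 2*((16*9)*(-30)) = 2*(144*(-30)) = 2*(-4320) = -8640)
V - J = 28583 - 1*(-8640) = 28583 + 8640 = 37223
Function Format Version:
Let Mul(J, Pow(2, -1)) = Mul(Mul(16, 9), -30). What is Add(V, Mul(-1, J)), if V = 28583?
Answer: 37223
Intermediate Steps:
J = -8640 (J = Mul(2, Mul(Mul(16, 9), -30)) = Mul(2, Mul(144, -30)) = Mul(2, -4320) = -8640)
Add(V, Mul(-1, J)) = Add(28583, Mul(-1, -8640)) = Add(28583, 8640) = 37223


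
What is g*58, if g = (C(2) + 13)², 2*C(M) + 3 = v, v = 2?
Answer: 18125/2 ≈ 9062.5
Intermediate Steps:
C(M) = -½ (C(M) = -3/2 + (½)*2 = -3/2 + 1 = -½)
g = 625/4 (g = (-½ + 13)² = (25/2)² = 625/4 ≈ 156.25)
g*58 = (625/4)*58 = 18125/2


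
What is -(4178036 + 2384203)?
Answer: -6562239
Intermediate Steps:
-(4178036 + 2384203) = -1*6562239 = -6562239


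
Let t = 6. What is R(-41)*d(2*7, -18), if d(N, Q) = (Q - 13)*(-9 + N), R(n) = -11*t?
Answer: 10230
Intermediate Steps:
R(n) = -66 (R(n) = -11*6 = -66)
d(N, Q) = (-13 + Q)*(-9 + N)
R(-41)*d(2*7, -18) = -66*(117 - 26*7 - 9*(-18) + (2*7)*(-18)) = -66*(117 - 13*14 + 162 + 14*(-18)) = -66*(117 - 182 + 162 - 252) = -66*(-155) = 10230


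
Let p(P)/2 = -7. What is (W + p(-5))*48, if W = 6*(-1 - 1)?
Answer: -1248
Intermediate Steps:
W = -12 (W = 6*(-2) = -12)
p(P) = -14 (p(P) = 2*(-7) = -14)
(W + p(-5))*48 = (-12 - 14)*48 = -26*48 = -1248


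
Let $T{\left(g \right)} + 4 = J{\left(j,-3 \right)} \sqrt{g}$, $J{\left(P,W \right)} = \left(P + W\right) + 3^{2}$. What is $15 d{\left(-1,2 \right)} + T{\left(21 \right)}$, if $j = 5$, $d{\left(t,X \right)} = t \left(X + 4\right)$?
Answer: $-94 + 11 \sqrt{21} \approx -43.592$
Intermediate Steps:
$d{\left(t,X \right)} = t \left(4 + X\right)$
$J{\left(P,W \right)} = 9 + P + W$ ($J{\left(P,W \right)} = \left(P + W\right) + 9 = 9 + P + W$)
$T{\left(g \right)} = -4 + 11 \sqrt{g}$ ($T{\left(g \right)} = -4 + \left(9 + 5 - 3\right) \sqrt{g} = -4 + 11 \sqrt{g}$)
$15 d{\left(-1,2 \right)} + T{\left(21 \right)} = 15 \left(- (4 + 2)\right) - \left(4 - 11 \sqrt{21}\right) = 15 \left(\left(-1\right) 6\right) - \left(4 - 11 \sqrt{21}\right) = 15 \left(-6\right) - \left(4 - 11 \sqrt{21}\right) = -90 - \left(4 - 11 \sqrt{21}\right) = -94 + 11 \sqrt{21}$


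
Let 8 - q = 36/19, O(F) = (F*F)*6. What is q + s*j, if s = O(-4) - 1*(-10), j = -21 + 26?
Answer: 10186/19 ≈ 536.11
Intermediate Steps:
O(F) = 6*F² (O(F) = F²*6 = 6*F²)
q = 116/19 (q = 8 - 36/19 = 116/19 ≈ 6.1053)
j = 5
s = 106 (s = 6*(-4)² - 1*(-10) = 6*16 + 10 = 96 + 10 = 106)
q + s*j = 116/19 + 106*5 = 116/19 + 530 = 10186/19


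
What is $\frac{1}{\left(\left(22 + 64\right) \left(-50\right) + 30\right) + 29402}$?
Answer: $\frac{1}{25132} \approx 3.979 \cdot 10^{-5}$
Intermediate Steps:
$\frac{1}{\left(\left(22 + 64\right) \left(-50\right) + 30\right) + 29402} = \frac{1}{\left(86 \left(-50\right) + 30\right) + 29402} = \frac{1}{\left(-4300 + 30\right) + 29402} = \frac{1}{-4270 + 29402} = \frac{1}{25132}$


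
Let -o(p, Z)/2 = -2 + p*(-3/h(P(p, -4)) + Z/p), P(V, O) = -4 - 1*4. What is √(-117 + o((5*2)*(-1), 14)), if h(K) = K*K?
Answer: I*√2271/4 ≈ 11.914*I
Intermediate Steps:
P(V, O) = -8 (P(V, O) = -4 - 4 = -8)
h(K) = K²
o(p, Z) = 4 - 2*p*(-3/64 + Z/p) (o(p, Z) = -2*(-2 + p*(-3/((-8)²) + Z/p)) = -2*(-2 + p*(-3/64 + Z/p)) = 4 - 2*p*(-3/64 + Z/p))
√(-117 + o((5*2)*(-1), 14)) = √(-117 + (4 - 2*14 + 3*((5*2)*(-1))/32)) = √(-117 + (4 - 28 + 3*(10*(-1))/32)) = √(-117 + (4 - 28 + (3/32)*(-10))) = √(-117 + (4 - 28 - 15/16)) = √(-117 - 399/16) = √(-2271/16) = I*√2271/4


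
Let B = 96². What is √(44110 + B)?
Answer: √53326 ≈ 230.92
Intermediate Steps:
B = 9216
√(44110 + B) = √(44110 + 9216) = √53326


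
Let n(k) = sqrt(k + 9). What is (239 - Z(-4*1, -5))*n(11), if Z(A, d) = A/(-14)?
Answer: 3342*sqrt(5)/7 ≈ 1067.6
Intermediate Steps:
Z(A, d) = -A/14 (Z(A, d) = A*(-1/14) = -A/14)
n(k) = sqrt(9 + k)
(239 - Z(-4*1, -5))*n(11) = (239 - (-1)*(-4*1)/14)*sqrt(9 + 11) = (239 - (-1)*(-4)/14)*sqrt(20) = (239 - 1*2/7)*(2*sqrt(5)) = (239 - 2/7)*(2*sqrt(5)) = 1671*(2*sqrt(5))/7 = 3342*sqrt(5)/7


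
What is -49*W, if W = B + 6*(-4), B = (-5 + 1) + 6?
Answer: 1078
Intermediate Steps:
B = 2 (B = -4 + 6 = 2)
W = -22 (W = 2 + 6*(-4) = 2 - 24 = -22)
-49*W = -49*(-22) = 1078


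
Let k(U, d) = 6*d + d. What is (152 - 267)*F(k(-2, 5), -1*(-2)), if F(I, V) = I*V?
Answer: -8050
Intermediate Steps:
k(U, d) = 7*d
(152 - 267)*F(k(-2, 5), -1*(-2)) = (152 - 267)*((7*5)*(-1*(-2))) = -4025*2 = -115*70 = -8050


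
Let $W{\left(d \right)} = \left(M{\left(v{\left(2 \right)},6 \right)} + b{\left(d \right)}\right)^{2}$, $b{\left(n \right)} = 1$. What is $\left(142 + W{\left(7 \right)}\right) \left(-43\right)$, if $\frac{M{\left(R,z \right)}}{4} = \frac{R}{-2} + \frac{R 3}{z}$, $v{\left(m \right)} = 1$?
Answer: $-6149$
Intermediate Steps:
$M{\left(R,z \right)} = - 2 R + \frac{12 R}{z}$ ($M{\left(R,z \right)} = 4 \left(\frac{R}{-2} + \frac{R 3}{z}\right) = 4 \left(R \left(- \frac{1}{2}\right) + \frac{3 R}{z}\right) = 4 \left(- \frac{R}{2} + \frac{3 R}{z}\right) = - 2 R + \frac{12 R}{z}$)
$W{\left(d \right)} = 1$ ($W{\left(d \right)} = \left(2 \cdot 1 \cdot \frac{1}{6} \left(6 - 6\right) + 1\right)^{2} = \left(2 \cdot 1 \cdot \frac{1}{6} \cdot 0 + 1\right)^{2} = \left(0 + 1\right)^{2} = 1^{2} = 1$)
$\left(142 + W{\left(7 \right)}\right) \left(-43\right) = \left(142 + 1\right) \left(-43\right) = 143 \left(-43\right) = -6149$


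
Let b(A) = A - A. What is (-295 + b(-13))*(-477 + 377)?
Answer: 29500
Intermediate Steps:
b(A) = 0
(-295 + b(-13))*(-477 + 377) = (-295 + 0)*(-477 + 377) = -295*(-100) = 29500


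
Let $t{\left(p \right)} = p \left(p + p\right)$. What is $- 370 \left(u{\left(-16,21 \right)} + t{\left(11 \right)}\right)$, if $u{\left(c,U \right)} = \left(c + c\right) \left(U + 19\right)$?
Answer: $384060$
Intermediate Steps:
$u{\left(c,U \right)} = 2 c \left(19 + U\right)$
$t{\left(p \right)} = 2 p^{2}$ ($t{\left(p \right)} = p 2 p = 2 p^{2}$)
$- 370 \left(u{\left(-16,21 \right)} + t{\left(11 \right)}\right) = - 370 \left(2 \left(-16\right) \left(19 + 21\right) + 2 \cdot 11^{2}\right) = - 370 \left(2 \left(-16\right) 40 + 2 \cdot 121\right) = - 370 \left(-1280 + 242\right) = \left(-370\right) \left(-1038\right) = 384060$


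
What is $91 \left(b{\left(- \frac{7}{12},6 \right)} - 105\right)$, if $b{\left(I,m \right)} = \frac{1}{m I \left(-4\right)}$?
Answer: $- \frac{19097}{2} \approx -9548.5$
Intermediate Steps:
$b{\left(I,m \right)} = - \frac{1}{4 I m}$ ($b{\left(I,m \right)} = \frac{1}{I m \left(-4\right)} = \frac{1}{\left(-4\right) I m} = - \frac{1}{4 I m}$)
$91 \left(b{\left(- \frac{7}{12},6 \right)} - 105\right) = 91 \left(- \frac{1}{4 \left(- \frac{7}{12}\right) 6} - 105\right) = 91 \left(\left(- \frac{1}{4}\right) \frac{1}{\left(-7\right) \frac{1}{12}} \cdot \frac{1}{6} - 105\right) = 91 \left(\left(- \frac{1}{4}\right) \frac{1}{- \frac{7}{12}} \cdot \frac{1}{6} - 105\right) = 91 \left(\left(- \frac{1}{4}\right) \left(- \frac{12}{7}\right) \frac{1}{6} - 105\right) = 91 \left(\frac{1}{14} - 105\right) = 91 \left(- \frac{1469}{14}\right) = - \frac{19097}{2}$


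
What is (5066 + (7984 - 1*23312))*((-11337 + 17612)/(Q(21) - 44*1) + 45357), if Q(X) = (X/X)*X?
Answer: -10641037232/23 ≈ -4.6265e+8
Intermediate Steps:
Q(X) = X (Q(X) = 1*X = X)
(5066 + (7984 - 1*23312))*((-11337 + 17612)/(Q(21) - 44*1) + 45357) = (5066 + (7984 - 1*23312))*((-11337 + 17612)/(21 - 44*1) + 45357) = (5066 + (7984 - 23312))*(6275/(21 - 44) + 45357) = (5066 - 15328)*(6275/(-23) + 45357) = -10262*(6275*(-1/23) + 45357) = -10262*(-6275/23 + 45357) = -10262*1036936/23 = -10641037232/23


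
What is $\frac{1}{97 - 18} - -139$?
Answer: $\frac{10982}{79} \approx 139.01$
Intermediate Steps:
$\frac{1}{97 - 18} - -139 = \frac{1}{79} + 139 = \frac{10982}{79}$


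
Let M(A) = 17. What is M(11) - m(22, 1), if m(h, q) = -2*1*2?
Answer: 21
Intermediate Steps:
m(h, q) = -4 (m(h, q) = -2*2 = -4)
M(11) - m(22, 1) = 17 - 1*(-4) = 17 + 4 = 21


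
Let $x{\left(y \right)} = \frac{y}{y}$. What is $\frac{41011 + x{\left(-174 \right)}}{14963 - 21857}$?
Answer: $- \frac{20506}{3447} \approx -5.9489$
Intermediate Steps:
$x{\left(y \right)} = 1$
$\frac{41011 + x{\left(-174 \right)}}{14963 - 21857} = \frac{41011 + 1}{14963 - 21857} = \frac{41012}{-6894} = 41012 \left(- \frac{1}{6894}\right) = - \frac{20506}{3447}$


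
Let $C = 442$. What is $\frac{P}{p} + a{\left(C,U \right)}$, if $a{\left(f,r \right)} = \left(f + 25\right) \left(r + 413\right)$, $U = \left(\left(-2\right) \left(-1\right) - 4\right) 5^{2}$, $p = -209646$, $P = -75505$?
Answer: $\frac{35539475071}{209646} \approx 1.6952 \cdot 10^{5}$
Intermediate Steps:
$U = -50$ ($U = \left(2 - 4\right) 25 = \left(-2\right) 25 = -50$)
$a{\left(f,r \right)} = \left(25 + f\right) \left(413 + r\right)$
$\frac{P}{p} + a{\left(C,U \right)} = - \frac{75505}{-209646} + \left(10325 + 25 \left(-50\right) + 413 \cdot 442 + 442 \left(-50\right)\right) = \left(-75505\right) \left(- \frac{1}{209646}\right) + \left(10325 - 1250 + 182546 - 22100\right) = \frac{75505}{209646} + 169521 = \frac{35539475071}{209646}$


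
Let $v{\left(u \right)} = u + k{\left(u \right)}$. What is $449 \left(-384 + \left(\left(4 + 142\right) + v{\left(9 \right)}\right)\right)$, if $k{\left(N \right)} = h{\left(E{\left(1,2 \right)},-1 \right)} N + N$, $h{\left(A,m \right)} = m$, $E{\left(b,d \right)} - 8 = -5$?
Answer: $-102821$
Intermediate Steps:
$E{\left(b,d \right)} = 3$ ($E{\left(b,d \right)} = 8 - 5 = 3$)
$k{\left(N \right)} = 0$ ($k{\left(N \right)} = - N + N = 0$)
$v{\left(u \right)} = u$ ($v{\left(u \right)} = u + 0 = u$)
$449 \left(-384 + \left(\left(4 + 142\right) + v{\left(9 \right)}\right)\right) = 449 \left(-384 + \left(\left(4 + 142\right) + 9\right)\right) = 449 \left(-384 + \left(146 + 9\right)\right) = 449 \left(-384 + 155\right) = 449 \left(-229\right) = -102821$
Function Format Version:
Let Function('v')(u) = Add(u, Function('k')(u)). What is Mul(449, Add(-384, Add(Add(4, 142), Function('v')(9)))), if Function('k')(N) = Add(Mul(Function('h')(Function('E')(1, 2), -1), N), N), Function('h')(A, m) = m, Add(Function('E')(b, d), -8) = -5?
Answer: -102821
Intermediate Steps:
Function('E')(b, d) = 3 (Function('E')(b, d) = Add(8, -5) = 3)
Function('k')(N) = 0 (Function('k')(N) = Add(Mul(-1, N), N) = 0)
Function('v')(u) = u (Function('v')(u) = Add(u, 0) = u)
Mul(449, Add(-384, Add(Add(4, 142), Function('v')(9)))) = Mul(449, Add(-384, Add(Add(4, 142), 9))) = Mul(449, Add(-384, Add(146, 9))) = Mul(449, Add(-384, 155)) = Mul(449, -229) = -102821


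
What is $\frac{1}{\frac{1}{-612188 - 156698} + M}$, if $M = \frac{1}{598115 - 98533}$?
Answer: $\frac{96030401413}{67326} \approx 1.4264 \cdot 10^{6}$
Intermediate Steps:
$M = \frac{1}{499582} \approx 2.0017 \cdot 10^{-6}$
$\frac{1}{\frac{1}{-612188 - 156698} + M} = \frac{1}{\frac{1}{-612188 - 156698} + \frac{1}{499582}} = \frac{1}{\frac{1}{-768886} + \frac{1}{499582}} = \frac{1}{- \frac{1}{768886} + \frac{1}{499582}} = \frac{1}{\frac{67326}{96030401413}} = \frac{96030401413}{67326}$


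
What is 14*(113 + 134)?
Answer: 3458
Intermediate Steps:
14*(113 + 134) = 14*247 = 3458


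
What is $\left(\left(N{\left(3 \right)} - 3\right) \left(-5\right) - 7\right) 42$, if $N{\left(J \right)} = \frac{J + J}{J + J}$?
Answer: $126$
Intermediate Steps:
$N{\left(J \right)} = 1$ ($N{\left(J \right)} = \frac{2 J}{2 J} = 2 J \frac{1}{2 J} = 1$)
$\left(\left(N{\left(3 \right)} - 3\right) \left(-5\right) - 7\right) 42 = \left(\left(1 - 3\right) \left(-5\right) - 7\right) 42 = \left(\left(-2\right) \left(-5\right) - 7\right) 42 = \left(10 - 7\right) 42 = 3 \cdot 42 = 126$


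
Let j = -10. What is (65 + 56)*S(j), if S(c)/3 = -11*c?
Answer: 39930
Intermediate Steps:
S(c) = -33*c (S(c) = 3*(-11*c) = -33*c)
(65 + 56)*S(j) = (65 + 56)*(-33*(-10)) = 121*330 = 39930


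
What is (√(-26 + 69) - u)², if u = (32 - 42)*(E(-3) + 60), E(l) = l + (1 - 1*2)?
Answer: (560 + √43)² ≈ 3.2099e+5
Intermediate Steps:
E(l) = -1 + l (E(l) = l + (1 - 2) = l - 1 = -1 + l)
u = -560 (u = (32 - 42)*((-1 - 3) + 60) = -10*(-4 + 60) = -10*56 = -560)
(√(-26 + 69) - u)² = (√(-26 + 69) - 1*(-560))² = (√43 + 560)² = (560 + √43)²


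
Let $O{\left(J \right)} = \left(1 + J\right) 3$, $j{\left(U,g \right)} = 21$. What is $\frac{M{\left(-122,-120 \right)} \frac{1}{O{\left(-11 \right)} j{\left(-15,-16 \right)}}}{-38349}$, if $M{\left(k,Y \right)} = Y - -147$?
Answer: $\frac{1}{894810} \approx 1.1176 \cdot 10^{-6}$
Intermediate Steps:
$M{\left(k,Y \right)} = 147 + Y$ ($M{\left(k,Y \right)} = Y + 147 = 147 + Y$)
$O{\left(J \right)} = 3 + 3 J$
$\frac{M{\left(-122,-120 \right)} \frac{1}{O{\left(-11 \right)} j{\left(-15,-16 \right)}}}{-38349} = \frac{\left(147 - 120\right) \frac{1}{\left(3 + 3 \left(-11\right)\right) 21}}{-38349} = \frac{27}{\left(3 - 33\right) 21} \left(- \frac{1}{38349}\right) = \frac{27}{\left(-30\right) 21} \left(- \frac{1}{38349}\right) = \frac{27}{-630} \left(- \frac{1}{38349}\right) = 27 \left(- \frac{1}{630}\right) \left(- \frac{1}{38349}\right) = \left(- \frac{3}{70}\right) \left(- \frac{1}{38349}\right) = \frac{1}{894810}$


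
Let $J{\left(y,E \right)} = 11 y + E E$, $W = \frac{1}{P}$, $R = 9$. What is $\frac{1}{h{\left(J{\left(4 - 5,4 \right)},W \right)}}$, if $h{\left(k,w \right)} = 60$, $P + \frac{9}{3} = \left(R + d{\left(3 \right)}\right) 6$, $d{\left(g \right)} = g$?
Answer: $\frac{1}{60} \approx 0.016667$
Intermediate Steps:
$P = 69$ ($P = -3 + \left(9 + 3\right) 6 = -3 + 12 \cdot 6 = -3 + 72 = 69$)
$W = \frac{1}{69} \approx 0.014493$
$J{\left(y,E \right)} = E^{2} + 11 y$ ($J{\left(y,E \right)} = 11 y + E^{2} = E^{2} + 11 y$)
$\frac{1}{h{\left(J{\left(4 - 5,4 \right)},W \right)}} = \frac{1}{60}$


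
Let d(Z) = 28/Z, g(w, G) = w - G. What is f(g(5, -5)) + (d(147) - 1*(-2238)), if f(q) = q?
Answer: 47212/21 ≈ 2248.2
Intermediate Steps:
f(g(5, -5)) + (d(147) - 1*(-2238)) = (5 - 1*(-5)) + (28/147 - 1*(-2238)) = (5 + 5) + (28*(1/147) + 2238) = 10 + (4/21 + 2238) = 10 + 47002/21 = 47212/21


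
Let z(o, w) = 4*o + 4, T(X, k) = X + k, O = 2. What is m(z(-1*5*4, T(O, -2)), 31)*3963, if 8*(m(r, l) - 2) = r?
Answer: -59445/2 ≈ -29723.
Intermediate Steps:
z(o, w) = 4 + 4*o
m(r, l) = 2 + r/8
m(z(-1*5*4, T(O, -2)), 31)*3963 = (2 + (4 + 4*(-1*5*4))/8)*3963 = (2 + (4 + 4*(-5*4))/8)*3963 = (2 + (4 + 4*(-20))/8)*3963 = (2 + (4 - 80)/8)*3963 = (2 + (⅛)*(-76))*3963 = (2 - 19/2)*3963 = -15/2*3963 = -59445/2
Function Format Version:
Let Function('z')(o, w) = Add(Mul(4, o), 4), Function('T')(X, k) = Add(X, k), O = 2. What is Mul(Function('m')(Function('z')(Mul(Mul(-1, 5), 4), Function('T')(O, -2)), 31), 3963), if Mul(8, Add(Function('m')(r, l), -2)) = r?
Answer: Rational(-59445, 2) ≈ -29723.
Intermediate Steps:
Function('z')(o, w) = Add(4, Mul(4, o))
Function('m')(r, l) = Add(2, Mul(Rational(1, 8), r))
Mul(Function('m')(Function('z')(Mul(Mul(-1, 5), 4), Function('T')(O, -2)), 31), 3963) = Mul(Add(2, Mul(Rational(1, 8), Add(4, Mul(4, Mul(Mul(-1, 5), 4))))), 3963) = Mul(Add(2, Mul(Rational(1, 8), Add(4, Mul(4, Mul(-5, 4))))), 3963) = Mul(Add(2, Mul(Rational(1, 8), Add(4, Mul(4, -20)))), 3963) = Mul(Add(2, Mul(Rational(1, 8), Add(4, -80))), 3963) = Mul(Add(2, Mul(Rational(1, 8), -76)), 3963) = Mul(Add(2, Rational(-19, 2)), 3963) = Mul(Rational(-15, 2), 3963) = Rational(-59445, 2)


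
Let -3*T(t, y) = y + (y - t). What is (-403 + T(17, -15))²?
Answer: 1350244/9 ≈ 1.5003e+5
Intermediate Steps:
T(t, y) = -2*y/3 + t/3 (T(t, y) = -(y + (y - t))/3 = -(-t + 2*y)/3 = -2*y/3 + t/3)
(-403 + T(17, -15))² = (-403 + (-⅔*(-15) + (⅓)*17))² = (-403 + (10 + 17/3))² = (-403 + 47/3)² = (-1162/3)² = 1350244/9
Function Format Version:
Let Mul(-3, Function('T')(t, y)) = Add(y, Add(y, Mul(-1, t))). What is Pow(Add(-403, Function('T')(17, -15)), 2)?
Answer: Rational(1350244, 9) ≈ 1.5003e+5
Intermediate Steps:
Function('T')(t, y) = Add(Mul(Rational(-2, 3), y), Mul(Rational(1, 3), t)) (Function('T')(t, y) = Mul(Rational(-1, 3), Add(y, Add(y, Mul(-1, t)))) = Mul(Rational(-1, 3), Add(Mul(-1, t), Mul(2, y))) = Add(Mul(Rational(-2, 3), y), Mul(Rational(1, 3), t)))
Pow(Add(-403, Function('T')(17, -15)), 2) = Pow(Add(-403, Add(Mul(Rational(-2, 3), -15), Mul(Rational(1, 3), 17))), 2) = Pow(Add(-403, Add(10, Rational(17, 3))), 2) = Pow(Add(-403, Rational(47, 3)), 2) = Pow(Rational(-1162, 3), 2) = Rational(1350244, 9)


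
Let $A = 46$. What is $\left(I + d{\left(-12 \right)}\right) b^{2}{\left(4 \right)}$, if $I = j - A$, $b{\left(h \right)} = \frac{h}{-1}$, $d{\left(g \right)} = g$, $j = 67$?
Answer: $144$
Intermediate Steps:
$b{\left(h \right)} = - h$ ($b{\left(h \right)} = h \left(-1\right) = - h$)
$I = 21$ ($I = 67 - 46 = 21$)
$\left(I + d{\left(-12 \right)}\right) b^{2}{\left(4 \right)} = \left(21 - 12\right) \left(\left(-1\right) 4\right)^{2} = 9 \left(-4\right)^{2} = 9 \cdot 16 = 144$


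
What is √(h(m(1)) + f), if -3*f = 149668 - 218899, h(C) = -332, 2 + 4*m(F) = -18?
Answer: √22745 ≈ 150.81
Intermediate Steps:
m(F) = -5 (m(F) = -½ + (¼)*(-18) = -½ - 9/2 = -5)
f = 23077 (f = -(149668 - 218899)/3 = -⅓*(-69231) = 23077)
√(h(m(1)) + f) = √(-332 + 23077) = √22745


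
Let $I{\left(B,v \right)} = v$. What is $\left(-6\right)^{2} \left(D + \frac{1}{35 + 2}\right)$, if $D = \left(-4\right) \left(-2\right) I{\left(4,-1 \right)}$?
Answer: $- \frac{10620}{37} \approx -287.03$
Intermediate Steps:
$D = -8$ ($D = \left(-4\right) \left(-2\right) \left(-1\right) = 8 \left(-1\right) = -8$)
$\left(-6\right)^{2} \left(D + \frac{1}{35 + 2}\right) = \left(-6\right)^{2} \left(-8 + \frac{1}{35 + 2}\right) = 36 \left(-8 + \frac{1}{37}\right) = 36 \left(- \frac{295}{37}\right) = - \frac{10620}{37}$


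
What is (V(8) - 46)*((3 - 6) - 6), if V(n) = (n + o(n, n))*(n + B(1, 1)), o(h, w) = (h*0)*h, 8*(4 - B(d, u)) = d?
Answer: -441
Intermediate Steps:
B(d, u) = 4 - d/8
o(h, w) = 0 (o(h, w) = 0*h = 0)
V(n) = n*(31/8 + n) (V(n) = (n + 0)*(n + (4 - 1/8*1)) = n*(n + (4 - 1/8)) = n*(n + 31/8) = n*(31/8 + n))
(V(8) - 46)*((3 - 6) - 6) = ((1/8)*8*(31 + 8*8) - 46)*((3 - 6) - 6) = ((1/8)*8*(31 + 64) - 46)*(-3 - 6) = ((1/8)*8*95 - 46)*(-9) = (95 - 46)*(-9) = 49*(-9) = -441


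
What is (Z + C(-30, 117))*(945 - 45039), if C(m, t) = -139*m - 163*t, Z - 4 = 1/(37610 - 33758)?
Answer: 421709452807/642 ≈ 6.5687e+8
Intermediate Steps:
Z = 15409/3852 (Z = 4 + 1/(37610 - 33758) = 4 + 1/3852 = 15409/3852 ≈ 4.0003)
C(m, t) = -163*t - 139*m
(Z + C(-30, 117))*(945 - 45039) = (15409/3852 + (-163*117 - 139*(-30)))*(945 - 45039) = (15409/3852 + (-19071 + 4170))*(-44094) = (15409/3852 - 14901)*(-44094) = -57383243/3852*(-44094) = 421709452807/642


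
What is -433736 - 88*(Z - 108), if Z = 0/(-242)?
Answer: -424232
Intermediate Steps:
Z = 0 (Z = 0*(-1/242) = 0)
-433736 - 88*(Z - 108) = -433736 - 88*(0 - 108) = -433736 - 88*(-108) = -433736 - 1*(-9504) = -433736 + 9504 = -424232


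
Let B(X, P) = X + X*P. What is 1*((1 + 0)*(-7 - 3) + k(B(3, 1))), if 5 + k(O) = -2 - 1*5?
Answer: -22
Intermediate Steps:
B(X, P) = X + P*X
k(O) = -12 (k(O) = -5 + (-2 - 1*5) = -5 + (-2 - 5) = -5 - 7 = -12)
1*((1 + 0)*(-7 - 3) + k(B(3, 1))) = 1*((1 + 0)*(-7 - 3) - 12) = 1*(1*(-10) - 12) = 1*(-10 - 12) = 1*(-22) = -22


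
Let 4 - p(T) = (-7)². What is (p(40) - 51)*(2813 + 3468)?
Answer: -602976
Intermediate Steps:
p(T) = -45 (p(T) = 4 - 1*(-7)² = 4 - 1*49 = 4 - 49 = -45)
(p(40) - 51)*(2813 + 3468) = (-45 - 51)*(2813 + 3468) = -96*6281 = -602976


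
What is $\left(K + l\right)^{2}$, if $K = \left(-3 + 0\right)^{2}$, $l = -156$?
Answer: $21609$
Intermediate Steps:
$K = 9$ ($K = \left(-3\right)^{2} = 9$)
$\left(K + l\right)^{2} = \left(9 - 156\right)^{2} = \left(-147\right)^{2} = 21609$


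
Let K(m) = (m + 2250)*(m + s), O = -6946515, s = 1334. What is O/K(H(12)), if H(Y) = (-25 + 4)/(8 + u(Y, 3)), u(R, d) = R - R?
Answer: -148192320/63831443 ≈ -2.3216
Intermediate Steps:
u(R, d) = 0
H(Y) = -21/8 (H(Y) = (-25 + 4)/(8 + 0) = -21/8)
K(m) = (1334 + m)*(2250 + m) (K(m) = (m + 2250)*(m + 1334) = (2250 + m)*(1334 + m) = (1334 + m)*(2250 + m))
O/K(H(12)) = -6946515/(3001500 + (-21/8)² + 3584*(-21/8)) = -6946515/(3001500 + 441/64 - 9408) = -6946515/191494329/64 = -6946515*64/191494329 = -148192320/63831443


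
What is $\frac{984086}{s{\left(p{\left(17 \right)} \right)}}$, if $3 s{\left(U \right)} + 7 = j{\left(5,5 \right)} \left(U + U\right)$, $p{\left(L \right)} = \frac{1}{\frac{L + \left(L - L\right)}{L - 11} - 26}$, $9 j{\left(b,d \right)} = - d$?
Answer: $- \frac{1231091586}{2899} \approx -4.2466 \cdot 10^{5}$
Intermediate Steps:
$j{\left(b,d \right)} = - \frac{d}{9}$ ($j{\left(b,d \right)} = \frac{\left(-1\right) d}{9} = - \frac{d}{9}$)
$p{\left(L \right)} = \frac{1}{-26 + \frac{L}{-11 + L}}$ ($p{\left(L \right)} = \frac{1}{\frac{L + 0}{-11 + L} - 26} = \frac{1}{\frac{L}{-11 + L} - 26} = \frac{1}{-26 + \frac{L}{-11 + L}}$)
$s{\left(U \right)} = - \frac{7}{3} - \frac{10 U}{27}$ ($s{\left(U \right)} = - \frac{7}{3} + \frac{\left(- \frac{1}{9}\right) 5 \left(U + U\right)}{3} = - \frac{7}{3} + \frac{\left(- \frac{5}{9}\right) 2 U}{3} = - \frac{7}{3} + \frac{\left(- \frac{10}{9}\right) U}{3} = - \frac{7}{3} - \frac{10 U}{27}$)
$\frac{984086}{s{\left(p{\left(17 \right)} \right)}} = \frac{984086}{- \frac{7}{3} - \frac{10 \frac{11 - 17}{-286 + 25 \cdot 17}}{27}} = \frac{984086}{- \frac{7}{3} - \frac{10 \frac{11 - 17}{-286 + 425}}{27}} = \frac{984086}{- \frac{7}{3} - \frac{10 \cdot \frac{1}{139} \left(-6\right)}{27}} = \frac{984086}{- \frac{7}{3} - - \frac{20}{1251}} = \frac{984086}{- \frac{7}{3} + \frac{20}{1251}} = \frac{984086}{- \frac{2899}{1251}} = 984086 \left(- \frac{1251}{2899}\right) = - \frac{1231091586}{2899}$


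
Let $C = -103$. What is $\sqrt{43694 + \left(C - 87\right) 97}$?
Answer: $4 \sqrt{1579} \approx 158.95$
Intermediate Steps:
$\sqrt{43694 + \left(C - 87\right) 97} = \sqrt{43694 + \left(-103 - 87\right) 97} = \sqrt{43694 - 18430} = \sqrt{25264} = 4 \sqrt{1579}$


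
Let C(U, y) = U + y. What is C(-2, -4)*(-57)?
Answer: 342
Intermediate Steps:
C(-2, -4)*(-57) = (-2 - 4)*(-57) = -6*(-57) = 342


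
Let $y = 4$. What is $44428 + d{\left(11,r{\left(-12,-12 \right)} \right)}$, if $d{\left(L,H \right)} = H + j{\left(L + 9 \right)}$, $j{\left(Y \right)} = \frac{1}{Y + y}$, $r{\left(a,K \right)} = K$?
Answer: $\frac{1065985}{24} \approx 44416.0$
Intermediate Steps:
$j{\left(Y \right)} = \frac{1}{4 + Y}$ ($j{\left(Y \right)} = \frac{1}{Y + 4} = \frac{1}{4 + Y}$)
$d{\left(L,H \right)} = H + \frac{1}{13 + L}$ ($d{\left(L,H \right)} = H + \frac{1}{4 + \left(L + 9\right)} = H + \frac{1}{4 + \left(9 + L\right)} = H + \frac{1}{13 + L}$)
$44428 + d{\left(11,r{\left(-12,-12 \right)} \right)} = 44428 + \frac{1 - 12 \left(13 + 11\right)}{13 + 11} = 44428 + \frac{1 - 288}{24} = 44428 + \frac{1}{24} \left(-287\right) = 44428 - \frac{287}{24} = \frac{1065985}{24}$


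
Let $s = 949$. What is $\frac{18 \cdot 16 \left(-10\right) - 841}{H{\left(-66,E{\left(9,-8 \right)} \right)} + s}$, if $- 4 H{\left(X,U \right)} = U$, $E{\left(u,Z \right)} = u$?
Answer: $- \frac{14884}{3787} \approx -3.9303$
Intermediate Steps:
$H{\left(X,U \right)} = - \frac{U}{4}$
$\frac{18 \cdot 16 \left(-10\right) - 841}{H{\left(-66,E{\left(9,-8 \right)} \right)} + s} = \frac{18 \cdot 16 \left(-10\right) - 841}{\left(- \frac{1}{4}\right) 9 + 949} = \frac{288 \left(-10\right) - 841}{- \frac{9}{4} + 949} = \frac{-2880 - 841}{\frac{3787}{4}} = \left(-3721\right) \frac{4}{3787} = - \frac{14884}{3787}$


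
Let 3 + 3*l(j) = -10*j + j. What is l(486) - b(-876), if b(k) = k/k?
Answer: -1460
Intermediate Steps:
l(j) = -1 - 3*j (l(j) = -1 + (-10*j + j)/3 = -1 + (-9*j)/3 = -1 - 3*j)
b(k) = 1
l(486) - b(-876) = (-1 - 3*486) - 1*1 = (-1 - 1458) - 1 = -1459 - 1 = -1460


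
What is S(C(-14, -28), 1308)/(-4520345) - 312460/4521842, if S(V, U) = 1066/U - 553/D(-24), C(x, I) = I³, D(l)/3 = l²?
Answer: -133016935808453267/1924984362610146240 ≈ -0.069100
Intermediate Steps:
D(l) = 3*l²
S(V, U) = -553/1728 + 1066/U (S(V, U) = 1066/U - 553/(3*(-24)²) = 1066/U - 553/(3*576) = 1066/U - 553/1728 = -553/1728 + 1066/U)
S(C(-14, -28), 1308)/(-4520345) - 312460/4521842 = (-553/1728 + 1066/1308)/(-4520345) - 312460/4521842 = (-553/1728 + 1066*(1/1308))*(-1/4520345) - 312460*1/4521842 = (-553/1728 + 533/654)*(-1/4520345) - 156230/2260921 = (93227/188352)*(-1/4520345) - 156230/2260921 = -93227/851416021440 - 156230/2260921 = -133016935808453267/1924984362610146240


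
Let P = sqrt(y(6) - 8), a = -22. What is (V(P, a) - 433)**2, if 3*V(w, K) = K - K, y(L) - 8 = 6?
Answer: 187489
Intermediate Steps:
y(L) = 14 (y(L) = 8 + 6 = 14)
P = sqrt(6) (P = sqrt(14 - 8) = sqrt(6) ≈ 2.4495)
V(w, K) = 0 (V(w, K) = (K - K)/3 = (1/3)*0 = 0)
(V(P, a) - 433)**2 = (0 - 433)**2 = (-433)**2 = 187489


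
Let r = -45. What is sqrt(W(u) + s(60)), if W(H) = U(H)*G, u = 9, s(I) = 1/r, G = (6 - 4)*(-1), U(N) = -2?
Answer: sqrt(895)/15 ≈ 1.9944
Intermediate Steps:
G = -2 (G = 2*(-1) = -2)
s(I) = -1/45 (s(I) = 1/(-45) = -1/45)
W(H) = 4 (W(H) = -2*(-2) = 4)
sqrt(W(u) + s(60)) = sqrt(4 - 1/45) = sqrt(179/45) = sqrt(895)/15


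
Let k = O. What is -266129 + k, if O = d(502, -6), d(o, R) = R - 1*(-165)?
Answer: -265970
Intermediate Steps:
d(o, R) = 165 + R (d(o, R) = R + 165 = 165 + R)
O = 159 (O = 165 - 6 = 159)
k = 159
-266129 + k = -266129 + 159 = -265970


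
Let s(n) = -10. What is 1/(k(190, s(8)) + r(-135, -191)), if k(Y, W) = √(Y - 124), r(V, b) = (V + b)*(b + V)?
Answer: 53138/5647294055 - √66/11294588110 ≈ 9.4087e-6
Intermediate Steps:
r(V, b) = (V + b)² (r(V, b) = (V + b)*(V + b) = (V + b)²)
k(Y, W) = √(-124 + Y)
1/(k(190, s(8)) + r(-135, -191)) = 1/(√(-124 + 190) + (-135 - 191)²) = 1/(√66 + (-326)²) = 1/(√66 + 106276) = 1/(106276 + √66)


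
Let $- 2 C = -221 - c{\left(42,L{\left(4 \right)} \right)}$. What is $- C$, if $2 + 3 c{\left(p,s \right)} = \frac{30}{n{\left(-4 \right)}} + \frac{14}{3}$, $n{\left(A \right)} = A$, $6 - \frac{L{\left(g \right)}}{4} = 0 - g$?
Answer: $- \frac{3949}{36} \approx -109.69$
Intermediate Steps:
$L{\left(g \right)} = 24 + 4 g$ ($L{\left(g \right)} = 24 - 4 \left(0 - g\right) = 24 - 4 \left(- g\right) = 24 + 4 g$)
$c{\left(p,s \right)} = - \frac{29}{18}$ ($c{\left(p,s \right)} = - \frac{2}{3} + \frac{\frac{30}{-4} + \frac{14}{3}}{3} = - \frac{2}{3} + \frac{30 \left(- \frac{1}{4}\right) + 14 \cdot \frac{1}{3}}{3} = - \frac{2}{3} + \frac{- \frac{15}{2} + \frac{14}{3}}{3} = - \frac{2}{3} + \frac{1}{3} \left(- \frac{17}{6}\right) = - \frac{2}{3} - \frac{17}{18} = - \frac{29}{18}$)
$C = \frac{3949}{36}$ ($C = - \frac{-221 - - \frac{29}{18}}{2} = - \frac{-221 + \frac{29}{18}}{2} = \left(- \frac{1}{2}\right) \left(- \frac{3949}{18}\right) = \frac{3949}{36} \approx 109.69$)
$- C = \left(-1\right) \frac{3949}{36} = - \frac{3949}{36}$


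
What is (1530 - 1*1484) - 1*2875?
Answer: -2829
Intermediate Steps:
(1530 - 1*1484) - 1*2875 = (1530 - 1484) - 2875 = 46 - 2875 = -2829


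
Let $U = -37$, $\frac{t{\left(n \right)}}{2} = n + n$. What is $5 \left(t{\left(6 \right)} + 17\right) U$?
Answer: $-7585$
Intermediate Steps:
$t{\left(n \right)} = 4 n$ ($t{\left(n \right)} = 2 \left(n + n\right) = 2 \cdot 2 n = 4 n$)
$5 \left(t{\left(6 \right)} + 17\right) U = 5 \left(4 \cdot 6 + 17\right) \left(-37\right) = 5 \left(24 + 17\right) \left(-37\right) = 5 \cdot 41 \left(-37\right) = 205 \left(-37\right) = -7585$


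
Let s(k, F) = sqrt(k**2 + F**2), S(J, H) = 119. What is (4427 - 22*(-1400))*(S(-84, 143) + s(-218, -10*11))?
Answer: 4192013 + 70454*sqrt(14906) ≈ 1.2794e+7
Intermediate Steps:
s(k, F) = sqrt(F**2 + k**2)
(4427 - 22*(-1400))*(S(-84, 143) + s(-218, -10*11)) = (4427 - 22*(-1400))*(119 + sqrt((-10*11)**2 + (-218)**2)) = (4427 + 30800)*(119 + sqrt((-110)**2 + 47524)) = 35227*(119 + sqrt(12100 + 47524)) = 35227*(119 + sqrt(59624)) = 35227*(119 + 2*sqrt(14906)) = 4192013 + 70454*sqrt(14906)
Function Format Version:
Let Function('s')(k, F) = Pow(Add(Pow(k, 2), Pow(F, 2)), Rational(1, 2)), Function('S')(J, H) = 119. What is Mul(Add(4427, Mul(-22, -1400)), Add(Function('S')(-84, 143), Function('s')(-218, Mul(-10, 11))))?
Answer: Add(4192013, Mul(70454, Pow(14906, Rational(1, 2)))) ≈ 1.2794e+7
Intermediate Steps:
Function('s')(k, F) = Pow(Add(Pow(F, 2), Pow(k, 2)), Rational(1, 2))
Mul(Add(4427, Mul(-22, -1400)), Add(Function('S')(-84, 143), Function('s')(-218, Mul(-10, 11)))) = Mul(Add(4427, Mul(-22, -1400)), Add(119, Pow(Add(Pow(Mul(-10, 11), 2), Pow(-218, 2)), Rational(1, 2)))) = Mul(Add(4427, 30800), Add(119, Pow(Add(Pow(-110, 2), 47524), Rational(1, 2)))) = Mul(35227, Add(119, Pow(Add(12100, 47524), Rational(1, 2)))) = Mul(35227, Add(119, Pow(59624, Rational(1, 2)))) = Mul(35227, Add(119, Mul(2, Pow(14906, Rational(1, 2))))) = Add(4192013, Mul(70454, Pow(14906, Rational(1, 2))))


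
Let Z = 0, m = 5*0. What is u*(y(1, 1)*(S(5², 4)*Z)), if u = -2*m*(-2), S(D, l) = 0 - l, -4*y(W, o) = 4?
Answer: 0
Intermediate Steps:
m = 0
y(W, o) = -1 (y(W, o) = -¼*4 = -1)
S(D, l) = -l
u = 0 (u = -2*0*(-2) = 0*(-2) = 0)
u*(y(1, 1)*(S(5², 4)*Z)) = 0*(-(-1*4)*0) = 0*(-(-4)*0) = 0*(-1*0) = 0*0 = 0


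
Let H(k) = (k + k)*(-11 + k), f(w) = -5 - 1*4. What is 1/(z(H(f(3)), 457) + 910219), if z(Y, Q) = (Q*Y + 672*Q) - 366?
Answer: 1/1381477 ≈ 7.2386e-7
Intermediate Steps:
f(w) = -9 (f(w) = -5 - 4 = -9)
H(k) = 2*k*(-11 + k) (H(k) = (2*k)*(-11 + k) = 2*k*(-11 + k))
z(Y, Q) = -366 + 672*Q + Q*Y (z(Y, Q) = (672*Q + Q*Y) - 366 = -366 + 672*Q + Q*Y)
1/(z(H(f(3)), 457) + 910219) = 1/((-366 + 672*457 + 457*(2*(-9)*(-11 - 9))) + 910219) = 1/((-366 + 307104 + 457*(2*(-9)*(-20))) + 910219) = 1/((-366 + 307104 + 457*360) + 910219) = 1/((-366 + 307104 + 164520) + 910219) = 1/(471258 + 910219) = 1/1381477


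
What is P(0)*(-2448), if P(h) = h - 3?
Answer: 7344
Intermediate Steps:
P(h) = -3 + h
P(0)*(-2448) = (-3 + 0)*(-2448) = -3*(-2448) = 7344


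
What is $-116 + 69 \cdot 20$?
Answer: $1264$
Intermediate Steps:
$-116 + 69 \cdot 20 = -116 + 1380 = 1264$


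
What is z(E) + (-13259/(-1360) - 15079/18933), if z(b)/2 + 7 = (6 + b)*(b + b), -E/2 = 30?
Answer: 333575525687/25748880 ≈ 12955.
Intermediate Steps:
E = -60 (E = -2*30 = -60)
z(b) = -14 + 4*b*(6 + b) (z(b) = -14 + 2*((6 + b)*(b + b)) = -14 + 2*((6 + b)*(2*b)) = -14 + 2*(2*b*(6 + b)) = -14 + 4*b*(6 + b))
z(E) + (-13259/(-1360) - 15079/18933) = (-14 + 4*(-60)² + 24*(-60)) + (-13259/(-1360) - 15079/18933) = (-14 + 4*3600 - 1440) + (-13259*(-1/1360) - 15079*1/18933) = (-14 + 14400 - 1440) + (13259/1360 - 15079/18933) = 12946 + 230525207/25748880 = 333575525687/25748880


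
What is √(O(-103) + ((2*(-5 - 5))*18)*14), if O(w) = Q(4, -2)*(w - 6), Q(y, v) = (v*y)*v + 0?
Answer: 8*I*√106 ≈ 82.365*I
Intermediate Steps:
Q(y, v) = y*v² (Q(y, v) = y*v² + 0 = y*v²)
O(w) = -96 + 16*w (O(w) = (4*(-2)²)*(w - 6) = (4*4)*(-6 + w) = 16*(-6 + w) = -96 + 16*w)
√(O(-103) + ((2*(-5 - 5))*18)*14) = √((-96 + 16*(-103)) + ((2*(-5 - 5))*18)*14) = √((-96 - 1648) + ((2*(-10))*18)*14) = √(-1744 - 20*18*14) = √(-1744 - 360*14) = √(-1744 - 5040) = √(-6784) = 8*I*√106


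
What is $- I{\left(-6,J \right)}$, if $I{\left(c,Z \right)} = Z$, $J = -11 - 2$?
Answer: $13$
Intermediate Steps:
$J = -13$ ($J = -11 - 2 = -13$)
$- I{\left(-6,J \right)} = \left(-1\right) \left(-13\right) = 13$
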